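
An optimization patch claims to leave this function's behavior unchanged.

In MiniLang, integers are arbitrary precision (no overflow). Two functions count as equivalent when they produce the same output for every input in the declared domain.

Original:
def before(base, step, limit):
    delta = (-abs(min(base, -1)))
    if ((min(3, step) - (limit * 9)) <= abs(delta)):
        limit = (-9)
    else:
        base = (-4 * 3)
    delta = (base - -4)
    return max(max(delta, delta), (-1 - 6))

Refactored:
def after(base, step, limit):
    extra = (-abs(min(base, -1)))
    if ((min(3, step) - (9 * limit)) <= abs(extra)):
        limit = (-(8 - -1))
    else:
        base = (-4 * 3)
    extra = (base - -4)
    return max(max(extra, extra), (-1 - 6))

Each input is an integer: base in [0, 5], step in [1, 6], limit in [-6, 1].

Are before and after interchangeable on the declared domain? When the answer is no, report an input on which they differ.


This is a faithful refactor — local variable names differ, plus constant usage differs, plus arithmetic usage differs, but the computed results match everywhere.
One worked example (base=3, step=4, limit=1) — before: delta becomes -1; next ((min(3, step) - (limit * 9)) <= abs(delta)) evaluates to true; next limit becomes -9; next delta becomes 7; next final value 7; after: extra becomes -1; next ((min(3, step) - (9 * limit)) <= abs(extra)) evaluates to true; next limit becomes -9; next extra becomes 7; next final value 7; agreement on 7.
Sweeping the whole domain (288 inputs) finds no disagreement.
verdict: equivalent


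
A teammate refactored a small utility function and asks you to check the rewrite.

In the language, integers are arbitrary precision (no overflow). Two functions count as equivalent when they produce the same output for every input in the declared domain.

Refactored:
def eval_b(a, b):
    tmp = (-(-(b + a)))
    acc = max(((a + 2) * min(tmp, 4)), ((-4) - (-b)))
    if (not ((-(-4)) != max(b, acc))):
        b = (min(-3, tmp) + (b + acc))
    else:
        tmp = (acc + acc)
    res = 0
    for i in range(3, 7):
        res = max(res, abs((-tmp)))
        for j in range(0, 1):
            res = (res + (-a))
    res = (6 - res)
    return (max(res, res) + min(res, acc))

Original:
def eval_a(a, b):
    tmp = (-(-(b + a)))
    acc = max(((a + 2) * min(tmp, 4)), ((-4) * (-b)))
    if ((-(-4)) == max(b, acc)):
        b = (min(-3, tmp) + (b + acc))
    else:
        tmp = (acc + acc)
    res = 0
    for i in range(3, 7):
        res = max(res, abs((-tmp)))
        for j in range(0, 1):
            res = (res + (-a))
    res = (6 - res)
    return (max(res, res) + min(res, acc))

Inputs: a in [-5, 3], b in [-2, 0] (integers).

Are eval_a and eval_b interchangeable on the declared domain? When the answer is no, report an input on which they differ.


a=-1, b=0 yields 2 from eval_a but -1 from eval_b.
verdict: not equivalent; witness: a=-1, b=0


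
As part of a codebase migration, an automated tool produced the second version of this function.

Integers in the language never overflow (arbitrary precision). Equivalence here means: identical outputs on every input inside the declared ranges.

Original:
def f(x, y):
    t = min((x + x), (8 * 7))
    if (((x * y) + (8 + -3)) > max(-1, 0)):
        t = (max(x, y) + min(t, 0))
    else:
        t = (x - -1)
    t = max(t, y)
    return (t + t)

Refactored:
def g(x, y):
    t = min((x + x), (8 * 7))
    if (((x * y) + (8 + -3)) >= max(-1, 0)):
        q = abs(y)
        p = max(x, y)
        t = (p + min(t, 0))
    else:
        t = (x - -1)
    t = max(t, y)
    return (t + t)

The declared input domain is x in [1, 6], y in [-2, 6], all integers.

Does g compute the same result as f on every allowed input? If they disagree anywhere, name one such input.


Evaluate both at x=5, y=-1.
f: t = 10; (((x * y) + (8 + -3)) > max(-1, 0)) -> false; t = 6; t = 6; return 12
g: t = 10; (((x * y) + (8 + -3)) >= max(-1, 0)) -> true; q = 1; p = 5; t = 5; t = 5; return 10
12 and 10 differ, so these are not the same function on this domain.
verdict: not equivalent; witness: x=5, y=-1


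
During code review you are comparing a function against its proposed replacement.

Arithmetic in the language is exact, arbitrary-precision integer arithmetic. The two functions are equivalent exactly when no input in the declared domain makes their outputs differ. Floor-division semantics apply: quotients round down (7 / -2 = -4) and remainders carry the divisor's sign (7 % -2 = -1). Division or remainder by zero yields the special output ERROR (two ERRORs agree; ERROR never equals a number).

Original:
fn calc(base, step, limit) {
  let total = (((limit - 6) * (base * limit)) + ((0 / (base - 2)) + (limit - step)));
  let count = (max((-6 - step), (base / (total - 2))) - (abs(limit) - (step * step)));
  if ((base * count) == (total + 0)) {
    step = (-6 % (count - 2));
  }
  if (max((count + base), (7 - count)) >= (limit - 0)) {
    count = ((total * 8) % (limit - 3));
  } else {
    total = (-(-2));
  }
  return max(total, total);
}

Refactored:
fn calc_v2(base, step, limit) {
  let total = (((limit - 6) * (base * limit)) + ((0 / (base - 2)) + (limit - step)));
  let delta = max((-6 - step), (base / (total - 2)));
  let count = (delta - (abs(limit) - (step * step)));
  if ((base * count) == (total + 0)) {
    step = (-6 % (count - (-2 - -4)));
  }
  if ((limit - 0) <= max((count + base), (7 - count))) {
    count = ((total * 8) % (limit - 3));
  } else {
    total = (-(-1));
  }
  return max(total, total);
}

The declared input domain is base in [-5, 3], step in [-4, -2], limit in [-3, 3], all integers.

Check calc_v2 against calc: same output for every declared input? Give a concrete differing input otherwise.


The rewrite breaks on base=-5, step=-3, limit=2, where the results are 2 and 1.
calc: total=45, then count=6, then ((base * count) == (total + 0)) is false, then (max((count + base), (7 - count)) >= (limit - 0)) is false, then total=2, then returns 2
calc_v2: total=45, then delta=-1, then count=6, then ((base * count) == (total + 0)) is false, then ((limit - 0) <= max((count + base), (7 - count))) is false, then total=1, then returns 1
verdict: not equivalent; witness: base=-5, step=-3, limit=2


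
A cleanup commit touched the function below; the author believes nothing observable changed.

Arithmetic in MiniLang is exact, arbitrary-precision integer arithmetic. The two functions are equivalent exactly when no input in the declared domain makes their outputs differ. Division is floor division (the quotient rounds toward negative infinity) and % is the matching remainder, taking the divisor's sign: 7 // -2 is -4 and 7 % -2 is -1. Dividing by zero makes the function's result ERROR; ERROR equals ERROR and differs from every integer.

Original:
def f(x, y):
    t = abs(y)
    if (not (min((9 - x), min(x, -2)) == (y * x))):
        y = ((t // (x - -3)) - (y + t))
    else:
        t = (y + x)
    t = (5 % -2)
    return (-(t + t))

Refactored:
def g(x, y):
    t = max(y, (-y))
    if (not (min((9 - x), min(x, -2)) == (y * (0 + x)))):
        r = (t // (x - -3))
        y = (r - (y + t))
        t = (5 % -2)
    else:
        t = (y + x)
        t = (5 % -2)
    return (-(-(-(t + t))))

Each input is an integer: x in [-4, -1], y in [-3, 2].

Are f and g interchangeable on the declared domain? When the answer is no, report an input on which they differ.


The two versions differ — the changes include statement counts differ; also local variable names differ; also min/max/abs usage differs; also arithmetic usage differs; also constant usage differs.
Tracing x=-1, y=-1: f: t = 1; (not (min((9 - x), min(x, -2)) == (y * x))) -> true; y = 0; t = -1; return 2 | g: t = 1; (not (min((9 - x), min(x, -2)) == (y * (0 + x)))) -> true; r = 0; y = 0; t = -1; return 2 — matching result 2.
Checked all 24 inputs in the declared domain: the outputs agree on every one.
verdict: equivalent


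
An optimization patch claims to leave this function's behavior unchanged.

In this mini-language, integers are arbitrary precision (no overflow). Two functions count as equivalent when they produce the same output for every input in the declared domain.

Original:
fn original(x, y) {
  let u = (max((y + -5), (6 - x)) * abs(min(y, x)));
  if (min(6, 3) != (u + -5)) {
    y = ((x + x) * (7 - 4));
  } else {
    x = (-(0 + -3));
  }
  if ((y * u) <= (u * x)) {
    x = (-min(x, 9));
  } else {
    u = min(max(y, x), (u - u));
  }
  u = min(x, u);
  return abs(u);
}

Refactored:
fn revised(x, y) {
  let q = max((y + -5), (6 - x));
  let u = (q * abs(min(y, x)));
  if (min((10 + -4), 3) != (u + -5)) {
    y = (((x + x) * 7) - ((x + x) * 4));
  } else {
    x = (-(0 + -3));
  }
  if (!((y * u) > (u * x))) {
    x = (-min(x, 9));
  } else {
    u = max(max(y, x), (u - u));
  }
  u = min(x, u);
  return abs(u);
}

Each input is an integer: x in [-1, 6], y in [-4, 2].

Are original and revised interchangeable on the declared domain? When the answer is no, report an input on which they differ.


Run the pair on x=1, y=-4.
original: u becomes 20; next (min(6, 3) != (u + -5)) evaluates to true; next y becomes 6; next ((y * u) <= (u * x)) evaluates to false; next u becomes 0; next u becomes 0; next final value 0
revised: q becomes 5; next u becomes 20; next (min((10 + -4), 3) != (u + -5)) evaluates to true; next y becomes 6; next (!((y * u) > (u * x))) evaluates to false; next u becomes 6; next u becomes 1; next final value 1
0 vs 1 — the two versions disagree here.
verdict: not equivalent; witness: x=1, y=-4


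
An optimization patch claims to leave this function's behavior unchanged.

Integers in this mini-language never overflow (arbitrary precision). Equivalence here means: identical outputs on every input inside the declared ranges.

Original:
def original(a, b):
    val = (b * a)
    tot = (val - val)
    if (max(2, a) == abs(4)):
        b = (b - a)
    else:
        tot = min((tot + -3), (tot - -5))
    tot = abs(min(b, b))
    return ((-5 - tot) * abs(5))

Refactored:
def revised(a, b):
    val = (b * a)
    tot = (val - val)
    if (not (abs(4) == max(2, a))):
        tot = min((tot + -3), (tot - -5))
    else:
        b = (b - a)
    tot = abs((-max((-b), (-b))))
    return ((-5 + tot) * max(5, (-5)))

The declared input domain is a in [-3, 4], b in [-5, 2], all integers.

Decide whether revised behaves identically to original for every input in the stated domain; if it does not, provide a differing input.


These are not equivalent — on a=-3, b=-5 the outputs split (-50 vs 0).
original: val becomes 15; next tot becomes 0; next (max(2, a) == abs(4)) evaluates to false; next tot becomes -3; next tot becomes 5; next final value -50
revised: val becomes 15; next tot becomes 0; next (not (abs(4) == max(2, a))) evaluates to true; next tot becomes -3; next tot becomes 5; next final value 0
verdict: not equivalent; witness: a=-3, b=-5


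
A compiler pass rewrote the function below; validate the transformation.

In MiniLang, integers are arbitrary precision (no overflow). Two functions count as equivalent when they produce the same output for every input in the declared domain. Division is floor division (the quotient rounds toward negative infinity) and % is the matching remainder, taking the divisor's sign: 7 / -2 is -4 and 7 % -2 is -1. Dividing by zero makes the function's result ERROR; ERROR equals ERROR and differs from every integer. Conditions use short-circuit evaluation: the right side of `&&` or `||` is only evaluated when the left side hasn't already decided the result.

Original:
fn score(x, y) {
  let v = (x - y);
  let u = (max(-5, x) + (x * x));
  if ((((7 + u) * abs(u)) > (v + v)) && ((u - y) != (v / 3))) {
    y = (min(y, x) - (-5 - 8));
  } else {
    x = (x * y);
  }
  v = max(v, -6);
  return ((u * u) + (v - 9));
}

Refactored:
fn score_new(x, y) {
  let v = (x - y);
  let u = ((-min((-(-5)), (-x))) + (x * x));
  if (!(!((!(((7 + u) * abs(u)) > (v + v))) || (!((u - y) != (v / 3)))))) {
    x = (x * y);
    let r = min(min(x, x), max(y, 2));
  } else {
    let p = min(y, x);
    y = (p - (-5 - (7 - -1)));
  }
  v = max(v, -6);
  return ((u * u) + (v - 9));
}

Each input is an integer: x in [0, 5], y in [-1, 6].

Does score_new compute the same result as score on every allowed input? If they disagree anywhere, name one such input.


Side by side, the visible changes include: constant usage differs; and arithmetic usage differs; and local variable names differ; and statement counts differ; and boolean connective usage differs; and min/max/abs usage differs.
As a probe, take x=4, y=6: score runs v=-2, then u=20, then ((((7 + u) * abs(u)) > (v + v)) && ((u - y) != (v / 3))) is true, then y=17, then v=-2, then returns 389; score_new runs v=-2, then u=20, then (!(!((!(((7 + u) * abs(u)) > (v + v))) || (!((u - y) != (v / 3)))))) is false, then p=4, then y=17, then v=-2, then returns 389; both end at 389.
Sweeping the whole domain (48 inputs) finds no disagreement.
verdict: equivalent


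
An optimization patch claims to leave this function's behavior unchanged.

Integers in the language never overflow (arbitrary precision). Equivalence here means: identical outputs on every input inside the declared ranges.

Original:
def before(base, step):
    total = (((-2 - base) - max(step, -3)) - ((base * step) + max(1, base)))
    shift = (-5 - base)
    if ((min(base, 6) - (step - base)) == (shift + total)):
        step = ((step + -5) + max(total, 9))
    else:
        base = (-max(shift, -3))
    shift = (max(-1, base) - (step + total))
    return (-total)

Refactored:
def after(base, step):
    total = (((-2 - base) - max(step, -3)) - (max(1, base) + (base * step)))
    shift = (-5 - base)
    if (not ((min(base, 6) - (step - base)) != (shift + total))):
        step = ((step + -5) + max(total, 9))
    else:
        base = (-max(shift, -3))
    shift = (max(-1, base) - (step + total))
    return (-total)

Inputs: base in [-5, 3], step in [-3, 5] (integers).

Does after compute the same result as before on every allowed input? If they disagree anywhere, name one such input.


Behavior is preserved: although boolean connective usage differs; and comparison usage differs, the outputs never diverge.
As a probe, take base=2, step=5: before runs total becomes -21; next shift becomes -7; next ((min(base, 6) - (step - base)) == (shift + total)) evaluates to false; next base becomes 3; next shift becomes 19; next final value 21; after runs total becomes -21; next shift becomes -7; next (not ((min(base, 6) - (step - base)) != (shift + total))) evaluates to false; next base becomes 3; next shift becomes 19; next final value 21; both end at 21.
Across all 81 domain points the two functions coincide.
verdict: equivalent


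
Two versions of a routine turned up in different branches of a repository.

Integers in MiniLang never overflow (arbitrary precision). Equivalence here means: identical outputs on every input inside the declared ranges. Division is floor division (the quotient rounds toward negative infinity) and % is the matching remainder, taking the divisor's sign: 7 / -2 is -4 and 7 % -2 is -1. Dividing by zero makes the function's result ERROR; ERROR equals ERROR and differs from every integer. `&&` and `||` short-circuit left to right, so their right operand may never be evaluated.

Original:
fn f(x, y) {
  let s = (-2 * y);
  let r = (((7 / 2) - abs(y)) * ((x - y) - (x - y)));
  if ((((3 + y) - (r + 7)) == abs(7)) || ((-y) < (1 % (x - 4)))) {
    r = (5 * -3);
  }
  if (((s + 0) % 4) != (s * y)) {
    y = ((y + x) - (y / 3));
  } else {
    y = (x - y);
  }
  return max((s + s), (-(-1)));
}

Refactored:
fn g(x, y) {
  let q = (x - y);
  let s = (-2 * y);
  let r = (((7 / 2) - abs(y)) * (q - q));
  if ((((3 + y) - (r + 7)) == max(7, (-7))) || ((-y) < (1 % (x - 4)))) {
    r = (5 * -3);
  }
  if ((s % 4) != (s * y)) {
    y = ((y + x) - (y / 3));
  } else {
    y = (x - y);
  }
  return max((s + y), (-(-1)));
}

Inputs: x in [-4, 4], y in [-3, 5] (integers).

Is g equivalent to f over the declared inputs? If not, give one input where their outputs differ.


At x=-4, y=-3: f gives 12, g gives 1.
verdict: not equivalent; witness: x=-4, y=-3


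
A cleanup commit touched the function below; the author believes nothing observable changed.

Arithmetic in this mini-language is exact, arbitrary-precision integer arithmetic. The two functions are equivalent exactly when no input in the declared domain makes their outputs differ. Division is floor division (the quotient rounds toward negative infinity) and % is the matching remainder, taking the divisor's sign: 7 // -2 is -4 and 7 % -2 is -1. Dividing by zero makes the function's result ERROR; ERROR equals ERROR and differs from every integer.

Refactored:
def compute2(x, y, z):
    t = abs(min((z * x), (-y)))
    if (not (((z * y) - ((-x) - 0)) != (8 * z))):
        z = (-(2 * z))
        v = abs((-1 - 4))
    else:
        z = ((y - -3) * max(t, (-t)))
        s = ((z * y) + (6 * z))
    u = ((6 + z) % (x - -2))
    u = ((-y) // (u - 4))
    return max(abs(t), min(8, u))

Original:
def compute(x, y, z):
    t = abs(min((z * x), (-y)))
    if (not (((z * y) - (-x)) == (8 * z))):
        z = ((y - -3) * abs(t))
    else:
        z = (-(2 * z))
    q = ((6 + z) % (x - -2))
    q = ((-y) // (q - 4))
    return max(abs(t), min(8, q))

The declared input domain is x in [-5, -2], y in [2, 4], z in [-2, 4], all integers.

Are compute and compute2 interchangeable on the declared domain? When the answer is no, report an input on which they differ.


Equivalent — the differences include arithmetic usage differs; also min/max/abs usage differs; also constant usage differs; also comparison usage differs; also statement counts differ; also local variable names differ, yet no declared input distinguishes the two.
Spot check at x=-4, y=4, z=3 — compute: t=12, then (not (((z * y) - (-x)) == (8 * z))) is true, then z=84, then q=0, then q=1, then returns 12. compute2: t=12, then (not (((z * y) - ((-x) - 0)) != (8 * z))) is false, then z=84, then s=840, then u=0, then u=1, then returns 12. Both give 12.
Sweeping the whole domain (84 inputs) finds no disagreement.
verdict: equivalent


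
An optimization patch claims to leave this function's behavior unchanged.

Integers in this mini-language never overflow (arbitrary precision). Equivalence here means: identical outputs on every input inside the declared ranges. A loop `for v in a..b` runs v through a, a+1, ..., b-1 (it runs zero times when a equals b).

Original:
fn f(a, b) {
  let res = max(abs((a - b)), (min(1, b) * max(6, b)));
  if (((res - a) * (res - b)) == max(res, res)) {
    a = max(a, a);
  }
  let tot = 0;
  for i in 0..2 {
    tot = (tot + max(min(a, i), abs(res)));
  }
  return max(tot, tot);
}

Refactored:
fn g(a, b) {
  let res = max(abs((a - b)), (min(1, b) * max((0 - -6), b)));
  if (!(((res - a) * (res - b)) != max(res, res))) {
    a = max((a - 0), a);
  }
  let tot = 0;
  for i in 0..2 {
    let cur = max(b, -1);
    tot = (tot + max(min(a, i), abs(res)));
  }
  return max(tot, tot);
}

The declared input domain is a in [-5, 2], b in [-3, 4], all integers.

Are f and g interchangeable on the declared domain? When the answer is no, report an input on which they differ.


This is a faithful refactor — constant usage differs; statement counts differ; min/max/abs usage differs; local variable names differ; boolean connective usage differs; arithmetic usage differs; comparison usage differs, but the computed results match everywhere.
Tracing a=-2, b=-1: f: res=1, then (((res - a) * (res - b)) == max(res, res)) is false, then tot=0, then (i=0), then tot=1, then (i=1), then tot=2, then returns 2 | g: res=1, then (!(((res - a) * (res - b)) != max(res, res))) is false, then tot=0, then (i=0), then cur=-1, then tot=1, then (i=1), then cur=-1, then tot=2, then returns 2 — matching result 2.
Every one of the 64 inputs gives matching results.
verdict: equivalent


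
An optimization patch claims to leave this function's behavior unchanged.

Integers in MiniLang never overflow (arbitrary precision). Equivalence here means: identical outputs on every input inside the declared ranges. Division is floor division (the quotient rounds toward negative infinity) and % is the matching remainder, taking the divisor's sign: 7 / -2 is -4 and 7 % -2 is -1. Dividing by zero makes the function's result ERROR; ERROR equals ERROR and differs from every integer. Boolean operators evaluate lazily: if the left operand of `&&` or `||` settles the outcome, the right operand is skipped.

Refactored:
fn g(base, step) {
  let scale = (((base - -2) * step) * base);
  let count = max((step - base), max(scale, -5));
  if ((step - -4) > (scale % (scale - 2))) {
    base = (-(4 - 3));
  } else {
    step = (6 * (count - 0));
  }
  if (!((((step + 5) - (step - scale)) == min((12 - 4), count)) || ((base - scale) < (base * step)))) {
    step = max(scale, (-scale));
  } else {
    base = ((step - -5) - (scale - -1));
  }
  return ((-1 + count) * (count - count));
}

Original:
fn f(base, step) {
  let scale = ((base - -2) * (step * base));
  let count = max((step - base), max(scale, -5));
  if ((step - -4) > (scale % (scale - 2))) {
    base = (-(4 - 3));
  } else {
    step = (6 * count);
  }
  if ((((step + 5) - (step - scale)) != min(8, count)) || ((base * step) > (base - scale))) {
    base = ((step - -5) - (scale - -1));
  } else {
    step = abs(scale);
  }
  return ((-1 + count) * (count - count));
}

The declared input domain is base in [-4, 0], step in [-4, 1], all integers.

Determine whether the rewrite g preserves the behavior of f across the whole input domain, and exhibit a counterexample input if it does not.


Whatever the rewrite altered, no input in the stated domain can expose a difference; all 30 inputs agree.
verdict: equivalent


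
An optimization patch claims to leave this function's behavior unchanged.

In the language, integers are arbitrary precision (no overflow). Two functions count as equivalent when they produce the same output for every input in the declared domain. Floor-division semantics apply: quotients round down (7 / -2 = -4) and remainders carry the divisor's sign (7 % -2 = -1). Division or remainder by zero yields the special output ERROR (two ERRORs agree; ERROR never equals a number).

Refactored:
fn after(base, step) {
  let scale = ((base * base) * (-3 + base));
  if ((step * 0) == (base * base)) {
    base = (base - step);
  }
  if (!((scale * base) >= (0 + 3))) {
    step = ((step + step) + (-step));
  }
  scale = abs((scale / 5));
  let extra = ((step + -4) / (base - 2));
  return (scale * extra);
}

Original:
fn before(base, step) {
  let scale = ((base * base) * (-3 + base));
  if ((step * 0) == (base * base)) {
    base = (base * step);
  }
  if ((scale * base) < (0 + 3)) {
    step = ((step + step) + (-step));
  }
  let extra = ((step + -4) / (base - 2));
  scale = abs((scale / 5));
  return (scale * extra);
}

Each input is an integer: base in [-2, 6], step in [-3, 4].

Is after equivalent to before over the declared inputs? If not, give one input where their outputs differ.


Try base=0, step=-2.
before: scale := 0 | ((step * 0) == (base * base)): true | base := 0 | ((scale * base) < (0 + 3)): true | step := -2 | extra := 3 | scale := 0 | result 0
after: scale := 0 | ((step * 0) == (base * base)): true | base := 2 | (!((scale * base) >= (0 + 3))): true | step := -2 | scale := 0 | divide-by-zero, output ERROR
0 and ERROR differ, so these are not the same function on this domain.
verdict: not equivalent; witness: base=0, step=-2


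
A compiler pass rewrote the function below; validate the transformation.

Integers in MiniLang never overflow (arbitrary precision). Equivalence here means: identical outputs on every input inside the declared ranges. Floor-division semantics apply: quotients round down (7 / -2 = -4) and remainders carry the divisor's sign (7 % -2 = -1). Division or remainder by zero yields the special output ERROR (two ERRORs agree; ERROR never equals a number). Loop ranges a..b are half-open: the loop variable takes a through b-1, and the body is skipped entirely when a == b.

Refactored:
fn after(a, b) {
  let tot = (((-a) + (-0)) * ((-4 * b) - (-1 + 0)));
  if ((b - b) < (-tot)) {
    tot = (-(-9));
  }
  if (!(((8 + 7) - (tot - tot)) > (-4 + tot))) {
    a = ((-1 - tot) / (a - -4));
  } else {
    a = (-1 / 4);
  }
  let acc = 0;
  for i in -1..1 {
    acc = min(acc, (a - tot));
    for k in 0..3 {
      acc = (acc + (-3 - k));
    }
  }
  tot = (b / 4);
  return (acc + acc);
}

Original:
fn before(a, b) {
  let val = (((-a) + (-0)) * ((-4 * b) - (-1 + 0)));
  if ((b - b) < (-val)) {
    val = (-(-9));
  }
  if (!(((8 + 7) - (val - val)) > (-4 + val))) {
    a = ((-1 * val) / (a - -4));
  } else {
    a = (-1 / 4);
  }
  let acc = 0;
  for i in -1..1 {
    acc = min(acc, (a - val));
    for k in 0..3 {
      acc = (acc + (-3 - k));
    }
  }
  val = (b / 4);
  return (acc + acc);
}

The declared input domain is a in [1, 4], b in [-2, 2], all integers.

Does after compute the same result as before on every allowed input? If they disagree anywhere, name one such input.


Consider the input a=3, b=2.
before: val := 21 | ((b - b) < (-val)): false | (!(((8 + 7) - (val - val)) > (-4 + val))): true | a := -3 | acc := 0 | iter i=-1: | acc := -24 | iter k=0: | acc := -27 | iter k=1: | acc := -31 | iter k=2: | acc := -36 | iter i=0: | acc := -36 | iter k=0: | acc := -39 | iter k=1: | acc := -43 | iter k=2: | acc := -48 | val := 0 | result -96
after: tot := 21 | ((b - b) < (-tot)): false | (!(((8 + 7) - (tot - tot)) > (-4 + tot))): true | a := -4 | acc := 0 | iter i=-1: | acc := -25 | iter k=0: | acc := -28 | iter k=1: | acc := -32 | iter k=2: | acc := -37 | iter i=0: | acc := -37 | iter k=0: | acc := -40 | iter k=1: | acc := -44 | iter k=2: | acc := -49 | tot := 0 | result -98
-96 and -98 differ, so these are not the same function on this domain.
verdict: not equivalent; witness: a=3, b=2


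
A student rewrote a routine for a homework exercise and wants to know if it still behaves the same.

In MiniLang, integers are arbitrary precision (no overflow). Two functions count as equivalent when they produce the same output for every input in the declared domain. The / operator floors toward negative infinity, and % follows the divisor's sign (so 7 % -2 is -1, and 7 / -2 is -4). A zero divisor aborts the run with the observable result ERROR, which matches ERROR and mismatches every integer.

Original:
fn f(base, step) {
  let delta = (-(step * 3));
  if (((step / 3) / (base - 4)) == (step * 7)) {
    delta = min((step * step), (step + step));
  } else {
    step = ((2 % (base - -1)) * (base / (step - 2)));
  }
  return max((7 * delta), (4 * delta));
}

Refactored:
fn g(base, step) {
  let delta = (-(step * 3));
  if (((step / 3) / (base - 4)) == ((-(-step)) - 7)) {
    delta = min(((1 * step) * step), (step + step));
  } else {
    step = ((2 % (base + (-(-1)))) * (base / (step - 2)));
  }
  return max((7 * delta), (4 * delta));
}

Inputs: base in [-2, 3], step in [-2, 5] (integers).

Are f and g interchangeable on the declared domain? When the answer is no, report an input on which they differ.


Evaluate both at base=-1, step=0.
f: delta becomes 0; next (((step / 3) / (base - 4)) == (step * 7)) evaluates to true; next delta becomes 0; next final value 0
g: delta becomes 0; next (((step / 3) / (base - 4)) == ((-(-step)) - 7)) evaluates to false; next hits division by zero so the output is ERROR
0 and ERROR differ, so these are not the same function on this domain.
verdict: not equivalent; witness: base=-1, step=0


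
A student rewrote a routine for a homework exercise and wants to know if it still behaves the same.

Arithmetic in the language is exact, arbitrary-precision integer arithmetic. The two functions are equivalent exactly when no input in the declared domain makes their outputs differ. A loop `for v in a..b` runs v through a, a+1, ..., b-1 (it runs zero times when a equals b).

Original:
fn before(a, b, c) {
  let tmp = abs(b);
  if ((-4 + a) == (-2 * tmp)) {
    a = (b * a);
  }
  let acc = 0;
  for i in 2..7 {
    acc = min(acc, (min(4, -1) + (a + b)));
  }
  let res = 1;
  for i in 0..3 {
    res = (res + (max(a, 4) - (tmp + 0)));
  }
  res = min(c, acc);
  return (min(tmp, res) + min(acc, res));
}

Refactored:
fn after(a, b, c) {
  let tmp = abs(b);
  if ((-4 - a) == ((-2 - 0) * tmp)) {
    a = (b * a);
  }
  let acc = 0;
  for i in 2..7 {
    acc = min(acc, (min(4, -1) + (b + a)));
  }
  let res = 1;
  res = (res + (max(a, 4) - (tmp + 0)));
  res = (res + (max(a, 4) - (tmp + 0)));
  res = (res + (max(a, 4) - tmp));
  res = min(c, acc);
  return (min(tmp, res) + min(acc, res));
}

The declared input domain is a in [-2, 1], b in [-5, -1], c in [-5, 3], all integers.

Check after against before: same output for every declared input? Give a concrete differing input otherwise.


There is a counterexample at a=-2, b=-3, c=-5: -10 on one side, -12 on the other.
before: tmp becomes 3; next ((-4 + a) == (-2 * tmp)) evaluates to true; next a becomes 6; next acc becomes 0; next at i=2:; next acc becomes 0; next at i=3:; next acc becomes 0; next at i=4:; next acc becomes 0; next at i=5:; next acc becomes 0; next at i=6:; next acc becomes 0; next res becomes 1; next at i=0:; next res becomes 4; next at i=1:; next res becomes 7; next at i=2:; next res becomes 10; next res becomes -5; next final value -10
after: tmp becomes 3; next ((-4 - a) == ((-2 - 0) * tmp)) evaluates to false; next acc becomes 0; next at i=2:; next acc becomes -6; next at i=3:; next acc becomes -6; next at i=4:; next acc becomes -6; next at i=5:; next acc becomes -6; next at i=6:; next acc becomes -6; next res becomes 1; next res becomes 2; next res becomes 3; next res becomes 4; next res becomes -6; next final value -12
verdict: not equivalent; witness: a=-2, b=-3, c=-5


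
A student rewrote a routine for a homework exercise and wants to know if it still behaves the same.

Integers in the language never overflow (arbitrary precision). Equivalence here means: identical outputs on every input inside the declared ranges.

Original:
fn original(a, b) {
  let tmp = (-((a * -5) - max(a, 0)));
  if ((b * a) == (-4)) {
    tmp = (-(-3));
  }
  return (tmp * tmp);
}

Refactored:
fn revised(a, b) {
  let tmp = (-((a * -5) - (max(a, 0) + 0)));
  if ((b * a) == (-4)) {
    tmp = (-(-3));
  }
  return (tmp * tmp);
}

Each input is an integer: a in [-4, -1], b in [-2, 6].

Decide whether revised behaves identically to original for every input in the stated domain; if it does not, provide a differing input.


Reading the diff, among the changes: arithmetic usage differs; and constant usage differs.
One worked example (a=-4, b=-1) — original: tmp=-20, then ((b * a) == (-4)) is false, then returns 400; revised: tmp=-20, then ((b * a) == (-4)) is false, then returns 400; agreement on 400.
An exhaustive pass over the 36 declared inputs shows identical outputs.
verdict: equivalent


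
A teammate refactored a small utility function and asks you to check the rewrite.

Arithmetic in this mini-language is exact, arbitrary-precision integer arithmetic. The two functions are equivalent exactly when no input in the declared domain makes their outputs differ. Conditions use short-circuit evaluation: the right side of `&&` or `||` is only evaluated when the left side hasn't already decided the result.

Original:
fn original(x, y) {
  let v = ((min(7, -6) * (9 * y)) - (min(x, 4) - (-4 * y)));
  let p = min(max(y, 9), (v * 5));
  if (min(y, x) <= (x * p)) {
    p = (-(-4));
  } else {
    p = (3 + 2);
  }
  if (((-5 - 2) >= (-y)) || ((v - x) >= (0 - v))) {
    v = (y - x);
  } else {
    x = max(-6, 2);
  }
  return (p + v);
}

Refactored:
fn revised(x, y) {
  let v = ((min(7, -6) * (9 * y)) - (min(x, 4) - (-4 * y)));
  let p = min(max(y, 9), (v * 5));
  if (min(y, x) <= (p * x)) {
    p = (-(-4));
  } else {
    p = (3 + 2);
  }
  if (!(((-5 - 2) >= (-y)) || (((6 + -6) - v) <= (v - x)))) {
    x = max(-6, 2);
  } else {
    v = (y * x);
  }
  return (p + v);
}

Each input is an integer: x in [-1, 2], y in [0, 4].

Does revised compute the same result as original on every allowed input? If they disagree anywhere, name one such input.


Not equivalent: x=-1, y=0 separates them (6 vs 5).
original: v := 1 | p := 5 | (min(y, x) <= (x * p)): false | p := 5 | (((-5 - 2) >= (-y)) || ((v - x) >= (0 - v))): true | v := 1 | result 6
revised: v := 1 | p := 5 | (min(y, x) <= (p * x)): false | p := 5 | (!(((-5 - 2) >= (-y)) || (((6 + -6) - v) <= (v - x)))): false | v := 0 | result 5
verdict: not equivalent; witness: x=-1, y=0


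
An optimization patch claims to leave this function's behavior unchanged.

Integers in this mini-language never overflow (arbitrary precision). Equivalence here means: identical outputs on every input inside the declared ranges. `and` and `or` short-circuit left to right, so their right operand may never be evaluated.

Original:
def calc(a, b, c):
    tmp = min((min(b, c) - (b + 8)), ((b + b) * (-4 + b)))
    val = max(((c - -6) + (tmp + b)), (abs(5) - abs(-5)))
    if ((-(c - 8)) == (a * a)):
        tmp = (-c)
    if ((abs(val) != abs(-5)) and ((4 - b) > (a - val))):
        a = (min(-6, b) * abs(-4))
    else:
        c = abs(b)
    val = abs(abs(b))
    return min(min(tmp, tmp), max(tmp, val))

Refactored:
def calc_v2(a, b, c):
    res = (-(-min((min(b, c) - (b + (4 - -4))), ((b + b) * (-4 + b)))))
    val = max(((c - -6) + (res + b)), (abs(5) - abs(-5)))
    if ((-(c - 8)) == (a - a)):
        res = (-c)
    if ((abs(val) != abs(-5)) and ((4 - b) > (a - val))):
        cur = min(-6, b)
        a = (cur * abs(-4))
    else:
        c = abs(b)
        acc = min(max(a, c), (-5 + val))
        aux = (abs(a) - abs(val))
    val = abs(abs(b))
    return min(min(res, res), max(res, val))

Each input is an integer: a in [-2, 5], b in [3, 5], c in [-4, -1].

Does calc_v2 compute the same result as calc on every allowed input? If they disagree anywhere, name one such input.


There is a counterexample at a=3, b=3, c=-1: 1 on one side, -12 on the other.
calc: tmp=-12, then val=0, then ((-(c - 8)) == (a * a)) is true, then tmp=1, then ((abs(val) != abs(-5)) and ((4 - b) > (a - val))) is false, then c=3, then val=3, then returns 1
calc_v2: res=-12, then val=0, then ((-(c - 8)) == (a - a)) is false, then ((abs(val) != abs(-5)) and ((4 - b) > (a - val))) is false, then c=3, then acc=-5, then aux=3, then val=3, then returns -12
verdict: not equivalent; witness: a=3, b=3, c=-1


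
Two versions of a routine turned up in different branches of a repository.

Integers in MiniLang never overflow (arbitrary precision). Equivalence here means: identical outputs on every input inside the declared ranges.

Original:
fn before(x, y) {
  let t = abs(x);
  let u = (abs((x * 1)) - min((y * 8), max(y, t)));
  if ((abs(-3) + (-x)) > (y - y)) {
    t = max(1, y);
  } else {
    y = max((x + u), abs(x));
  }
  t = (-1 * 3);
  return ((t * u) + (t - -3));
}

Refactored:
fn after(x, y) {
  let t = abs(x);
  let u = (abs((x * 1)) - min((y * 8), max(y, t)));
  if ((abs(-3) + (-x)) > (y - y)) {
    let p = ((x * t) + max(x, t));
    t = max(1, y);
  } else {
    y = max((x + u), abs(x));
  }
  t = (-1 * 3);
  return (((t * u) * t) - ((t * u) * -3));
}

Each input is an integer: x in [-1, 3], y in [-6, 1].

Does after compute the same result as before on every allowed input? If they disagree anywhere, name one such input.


These are not equivalent — on x=-1, y=-6 the outputs split (-147 vs 0).
before: t = 1; u = 49; ((abs(-3) + (-x)) > (y - y)) -> true; t = 1; t = -3; return -147
after: t = 1; u = 49; ((abs(-3) + (-x)) > (y - y)) -> true; p = 0; t = 1; t = -3; return 0
verdict: not equivalent; witness: x=-1, y=-6


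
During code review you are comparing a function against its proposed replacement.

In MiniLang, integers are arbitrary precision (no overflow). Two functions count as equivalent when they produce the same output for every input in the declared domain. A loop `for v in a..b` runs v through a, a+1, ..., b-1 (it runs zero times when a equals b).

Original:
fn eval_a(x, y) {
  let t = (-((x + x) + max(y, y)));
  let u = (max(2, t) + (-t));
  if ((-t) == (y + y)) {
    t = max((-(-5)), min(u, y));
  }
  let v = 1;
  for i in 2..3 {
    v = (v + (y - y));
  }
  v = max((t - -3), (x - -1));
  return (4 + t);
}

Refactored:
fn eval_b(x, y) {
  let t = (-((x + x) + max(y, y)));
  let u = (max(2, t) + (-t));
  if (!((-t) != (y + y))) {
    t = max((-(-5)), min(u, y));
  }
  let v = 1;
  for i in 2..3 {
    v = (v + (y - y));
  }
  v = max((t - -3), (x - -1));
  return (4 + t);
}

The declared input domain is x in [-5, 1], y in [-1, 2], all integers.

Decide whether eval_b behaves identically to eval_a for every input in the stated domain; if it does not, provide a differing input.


The two are interchangeable: comparison usage differs, boolean connective usage differs, and every declared input agrees.
Tracing x=0, y=2: eval_a: t = -2; u = 4; ((-t) == (y + y)) -> false; v = 1; [i=2]; v = 1; v = 1; return 2 | eval_b: t = -2; u = 4; (!((-t) != (y + y))) -> false; v = 1; [i=2]; v = 1; v = 1; return 2 — matching result 2.
Sweeping the whole domain (28 inputs) finds no disagreement.
verdict: equivalent


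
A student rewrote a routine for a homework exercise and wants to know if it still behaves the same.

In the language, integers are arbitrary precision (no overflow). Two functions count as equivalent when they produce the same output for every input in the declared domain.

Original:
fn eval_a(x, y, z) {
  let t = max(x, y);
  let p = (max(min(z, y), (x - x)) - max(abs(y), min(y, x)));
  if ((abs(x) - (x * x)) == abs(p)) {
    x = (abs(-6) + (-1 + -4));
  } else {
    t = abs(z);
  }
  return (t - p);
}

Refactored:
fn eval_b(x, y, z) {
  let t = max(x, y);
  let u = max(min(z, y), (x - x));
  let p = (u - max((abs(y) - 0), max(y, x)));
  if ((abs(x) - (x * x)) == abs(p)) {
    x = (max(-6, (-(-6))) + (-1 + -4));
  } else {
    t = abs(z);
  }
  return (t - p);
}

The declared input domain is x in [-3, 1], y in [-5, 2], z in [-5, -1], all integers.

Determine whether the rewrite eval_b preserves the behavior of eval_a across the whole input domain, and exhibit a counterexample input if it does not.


There is a counterexample at x=1, y=0, z=-5: 1 on one side, 6 on the other.
eval_a: t=1, then p=0, then ((abs(x) - (x * x)) == abs(p)) is true, then x=1, then returns 1
eval_b: t=1, then u=0, then p=-1, then ((abs(x) - (x * x)) == abs(p)) is false, then t=5, then returns 6
verdict: not equivalent; witness: x=1, y=0, z=-5


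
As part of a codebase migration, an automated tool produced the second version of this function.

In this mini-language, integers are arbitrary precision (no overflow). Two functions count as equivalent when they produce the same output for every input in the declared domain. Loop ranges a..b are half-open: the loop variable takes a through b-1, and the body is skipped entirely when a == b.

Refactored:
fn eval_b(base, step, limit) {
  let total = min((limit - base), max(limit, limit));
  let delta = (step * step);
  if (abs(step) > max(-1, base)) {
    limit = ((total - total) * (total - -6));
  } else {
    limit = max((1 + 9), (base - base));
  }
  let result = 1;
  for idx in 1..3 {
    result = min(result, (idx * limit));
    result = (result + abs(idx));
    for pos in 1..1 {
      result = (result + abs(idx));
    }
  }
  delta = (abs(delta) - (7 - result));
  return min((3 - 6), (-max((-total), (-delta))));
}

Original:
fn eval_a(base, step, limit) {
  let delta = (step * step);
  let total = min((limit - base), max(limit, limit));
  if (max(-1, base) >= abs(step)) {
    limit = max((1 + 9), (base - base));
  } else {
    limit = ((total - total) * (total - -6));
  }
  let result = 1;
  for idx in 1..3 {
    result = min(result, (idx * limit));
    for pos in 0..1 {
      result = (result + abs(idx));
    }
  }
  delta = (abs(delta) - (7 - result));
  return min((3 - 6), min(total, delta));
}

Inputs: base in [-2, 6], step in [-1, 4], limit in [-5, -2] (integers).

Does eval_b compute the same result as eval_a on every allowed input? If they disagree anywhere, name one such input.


Reading the diff, among the changes: arithmetic usage differs, and statement counts differ, and loop structure differs, and min/max/abs usage differs, and comparison usage differs.
Tracing base=5, step=2, limit=-3: eval_a: delta = 4; total = -8; (max(-1, base) >= abs(step)) -> true; limit = 10; result = 1; [idx=1]; result = 1; [pos=0]; result = 2; [idx=2]; result = 2; [pos=0]; result = 4; delta = 1; return -8 | eval_b: total = -8; delta = 4; (abs(step) > max(-1, base)) -> false; limit = 10; result = 1; [idx=1]; result = 1; result = 2; the pos loop: no iterations; [idx=2]; result = 2; result = 4; the pos loop: no iterations; delta = 1; return -8 — matching result -8.
Checked all 216 inputs in the declared domain: the outputs agree on every one.
verdict: equivalent
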